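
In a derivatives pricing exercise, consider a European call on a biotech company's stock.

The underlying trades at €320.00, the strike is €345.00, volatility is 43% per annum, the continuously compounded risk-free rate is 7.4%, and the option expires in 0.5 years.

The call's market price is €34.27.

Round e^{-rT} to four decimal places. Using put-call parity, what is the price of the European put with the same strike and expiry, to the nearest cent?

exp(−rT) = exp(−0.074·0.5) = 0.9637
Put-call parity: C − P = S − K·e^(−rT) = 320 − 345·0.9637 = 320 − 332.4765 = -12.4765
P = C − (C − P) = 34.27 − (-12.4765) = 46.7465

€46.75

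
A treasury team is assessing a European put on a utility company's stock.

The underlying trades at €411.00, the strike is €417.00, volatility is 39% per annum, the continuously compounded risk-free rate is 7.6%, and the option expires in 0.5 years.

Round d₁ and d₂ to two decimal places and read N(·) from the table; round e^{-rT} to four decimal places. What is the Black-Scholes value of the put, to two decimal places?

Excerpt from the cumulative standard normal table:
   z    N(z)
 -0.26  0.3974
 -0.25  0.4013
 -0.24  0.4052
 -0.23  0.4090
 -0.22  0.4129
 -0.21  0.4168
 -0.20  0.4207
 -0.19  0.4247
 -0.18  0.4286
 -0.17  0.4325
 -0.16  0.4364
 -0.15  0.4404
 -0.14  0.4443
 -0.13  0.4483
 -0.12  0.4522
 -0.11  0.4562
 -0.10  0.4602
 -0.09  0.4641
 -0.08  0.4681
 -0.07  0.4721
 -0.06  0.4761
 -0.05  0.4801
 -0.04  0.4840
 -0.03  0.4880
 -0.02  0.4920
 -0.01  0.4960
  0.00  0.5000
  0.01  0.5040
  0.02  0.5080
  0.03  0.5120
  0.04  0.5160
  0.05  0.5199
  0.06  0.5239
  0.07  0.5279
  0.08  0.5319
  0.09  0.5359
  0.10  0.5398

€39.01

T = 0.5;  σ√T = 0.2758
d₁ = [ln(411/417) + (0.076 + 0.39²/2)·0.5] / 0.2758 = [-0.0145 + 0.0760] / 0.2758 = 0.2231 → 0.22
d₂ = d₁ − σ√T = 0.2231 − 0.2758 = -0.0526 → -0.05
exp(−rT) = exp(−0.076·0.5) = 0.9627
N(−d₂) = N(0.05) = 0.5199;  N(−d₁) = N(-0.22) = 0.4129
P = 417·0.9627·0.5199 − 411·0.4129 = 208.7117 − 169.7019 = 39.0098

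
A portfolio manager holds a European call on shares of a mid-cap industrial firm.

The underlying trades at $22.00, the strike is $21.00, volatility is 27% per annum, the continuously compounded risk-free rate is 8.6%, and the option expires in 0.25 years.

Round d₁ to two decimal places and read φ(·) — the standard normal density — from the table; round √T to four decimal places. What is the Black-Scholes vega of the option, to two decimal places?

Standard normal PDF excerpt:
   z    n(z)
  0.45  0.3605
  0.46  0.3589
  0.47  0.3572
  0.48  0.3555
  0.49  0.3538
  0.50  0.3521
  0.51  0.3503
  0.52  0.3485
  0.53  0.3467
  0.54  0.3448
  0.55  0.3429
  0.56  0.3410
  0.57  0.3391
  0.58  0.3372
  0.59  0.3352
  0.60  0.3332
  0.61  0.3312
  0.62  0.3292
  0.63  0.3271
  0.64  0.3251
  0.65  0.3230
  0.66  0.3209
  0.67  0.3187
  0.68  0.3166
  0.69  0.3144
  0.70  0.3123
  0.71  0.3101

3.73

σ√T = 0.27·√0.25 = 0.1350
d₁ = [ln(22/21) + (0.086 + ½·0.27²)·0.25] / (σ√T) = (0.0465 + 0.0306) / 0.1350 = 0.5714 ≈ 0.57
√T = √0.25 = 0.5000
φ(d₁) = φ(0.57) = 0.3391
vega = S·φ(d₁)·√T = 22·0.3391·0.5000 = 3.7301
(The put has the same vega.)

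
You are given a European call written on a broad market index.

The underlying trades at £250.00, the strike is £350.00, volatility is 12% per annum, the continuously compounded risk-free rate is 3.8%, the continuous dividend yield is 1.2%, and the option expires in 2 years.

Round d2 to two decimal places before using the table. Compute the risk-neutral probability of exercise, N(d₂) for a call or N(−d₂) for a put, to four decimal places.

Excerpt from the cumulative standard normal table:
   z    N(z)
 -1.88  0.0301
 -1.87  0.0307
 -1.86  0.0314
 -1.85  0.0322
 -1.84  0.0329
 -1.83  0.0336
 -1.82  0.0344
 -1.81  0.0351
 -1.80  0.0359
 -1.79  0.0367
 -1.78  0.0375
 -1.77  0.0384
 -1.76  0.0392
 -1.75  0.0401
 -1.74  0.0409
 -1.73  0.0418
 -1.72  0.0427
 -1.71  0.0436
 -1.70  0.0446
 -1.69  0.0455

0.0392

T = 2;  σ√T = 0.1697
d₁ = [ln(250/350) + (0.038 − 0.012 + 0.12²/2)·2] / 0.1697 = [-0.3365 + 0.0664] / 0.1697 = -1.5914 ≈ -1.59
d₂ = d₁ − σ√T = -1.5914 − 0.1697 = -1.7611 ≈ -1.76
Risk-neutral Pr[S_T > K] = N(d₂) = N(-1.76) = 0.0392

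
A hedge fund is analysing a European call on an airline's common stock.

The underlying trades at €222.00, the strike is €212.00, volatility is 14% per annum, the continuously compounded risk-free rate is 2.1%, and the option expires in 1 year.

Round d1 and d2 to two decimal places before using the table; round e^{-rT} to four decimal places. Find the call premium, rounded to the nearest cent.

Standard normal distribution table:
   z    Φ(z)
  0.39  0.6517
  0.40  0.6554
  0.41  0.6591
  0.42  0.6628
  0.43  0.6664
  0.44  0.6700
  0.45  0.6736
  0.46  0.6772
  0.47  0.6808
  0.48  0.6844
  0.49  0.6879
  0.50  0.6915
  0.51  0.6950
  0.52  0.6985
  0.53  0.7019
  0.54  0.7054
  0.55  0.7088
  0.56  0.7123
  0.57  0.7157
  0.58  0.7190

€20.53

σ√T = 0.14·√1 = 0.1400
ln(S/K) + (r + σ²/2)T = ln(222/212) + (0.021 + 0.14²/2)·1 = 0.0461 + 0.0308 = 0.0769
d₁ = 0.0769 / 0.1400 = 0.5492 → 0.55
d₂ = d₁ − σ√T = 0.5492 − 0.1400 = 0.4092 → 0.41
exp(−rT) = exp(−0.021·1) = 0.9792
N(d₁) = N(0.55) = 0.7088;  N(d₂) = N(0.41) = 0.6591
C = 222·0.7088 − 212·0.9792·0.6591 = 157.3536 − 136.8228 = 20.5308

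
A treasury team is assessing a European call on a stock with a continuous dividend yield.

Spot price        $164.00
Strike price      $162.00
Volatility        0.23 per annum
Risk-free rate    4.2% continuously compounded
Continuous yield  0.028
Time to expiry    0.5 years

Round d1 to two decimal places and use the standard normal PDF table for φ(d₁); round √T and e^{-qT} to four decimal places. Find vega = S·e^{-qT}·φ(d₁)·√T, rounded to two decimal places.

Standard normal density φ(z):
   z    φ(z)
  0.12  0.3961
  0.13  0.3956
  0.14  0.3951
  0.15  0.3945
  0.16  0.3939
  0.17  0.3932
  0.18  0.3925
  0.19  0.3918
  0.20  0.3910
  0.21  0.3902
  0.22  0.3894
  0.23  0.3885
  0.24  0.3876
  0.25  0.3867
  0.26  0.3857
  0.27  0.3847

σ√T = 0.23 × 0.7071 = 0.1626
d₁ = [ln(164/162) + (0.042 − 0.028 + 0.23²/2)·0.5] / 0.1626 = [0.0123 + 0.0202] / 0.1626 = 0.1998 → 0.20
√T = √0.5 = 0.7071
φ(d₁) = φ(0.20) = 0.3910
e^(−qT) = e^(−0.028·0.5) = 0.9861
vega = S·e^(−qT)·φ(d₁)·√T = 164·0.9861·0.3910·0.7071 = 44.7118
(Call and put vega coincide under Black-Scholes.)

44.71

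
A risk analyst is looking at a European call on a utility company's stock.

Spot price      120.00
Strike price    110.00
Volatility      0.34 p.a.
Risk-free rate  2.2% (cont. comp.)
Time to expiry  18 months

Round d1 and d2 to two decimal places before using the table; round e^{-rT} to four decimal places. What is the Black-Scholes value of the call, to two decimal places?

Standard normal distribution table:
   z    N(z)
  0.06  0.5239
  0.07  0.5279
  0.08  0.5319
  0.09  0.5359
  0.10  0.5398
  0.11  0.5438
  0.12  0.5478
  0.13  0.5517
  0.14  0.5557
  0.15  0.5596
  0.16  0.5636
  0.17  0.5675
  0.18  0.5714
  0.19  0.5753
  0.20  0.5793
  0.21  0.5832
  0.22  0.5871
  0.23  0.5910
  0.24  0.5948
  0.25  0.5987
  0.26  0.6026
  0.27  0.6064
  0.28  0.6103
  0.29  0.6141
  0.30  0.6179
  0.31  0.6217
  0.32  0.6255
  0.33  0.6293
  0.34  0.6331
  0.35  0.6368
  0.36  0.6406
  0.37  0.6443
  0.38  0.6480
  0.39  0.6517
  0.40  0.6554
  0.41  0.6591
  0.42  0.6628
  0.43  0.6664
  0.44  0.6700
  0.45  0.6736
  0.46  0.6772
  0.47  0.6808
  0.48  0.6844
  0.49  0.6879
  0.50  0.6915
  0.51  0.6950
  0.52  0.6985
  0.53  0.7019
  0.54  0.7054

σ√T = 0.34 × 1.2247 = 0.4164
d₁ = [ln(120/110) + (0.022 + 0.34²/2)·1.5] / 0.4164 = [0.0870 + 0.1197] / 0.4164 = 0.4964 ⇒ 0.50
d₂ = d₁ − σ√T = 0.4964 − 0.4164 = 0.0800 ⇒ 0.08
exp(−rT) = exp(−0.022·1.5) = 0.9675
C = 120·N(0.50) − 110·0.9675·N(0.08) = 120·0.6915 − 110·0.9675·0.5319 = 82.9800 − 56.6075 = 26.3725

26.37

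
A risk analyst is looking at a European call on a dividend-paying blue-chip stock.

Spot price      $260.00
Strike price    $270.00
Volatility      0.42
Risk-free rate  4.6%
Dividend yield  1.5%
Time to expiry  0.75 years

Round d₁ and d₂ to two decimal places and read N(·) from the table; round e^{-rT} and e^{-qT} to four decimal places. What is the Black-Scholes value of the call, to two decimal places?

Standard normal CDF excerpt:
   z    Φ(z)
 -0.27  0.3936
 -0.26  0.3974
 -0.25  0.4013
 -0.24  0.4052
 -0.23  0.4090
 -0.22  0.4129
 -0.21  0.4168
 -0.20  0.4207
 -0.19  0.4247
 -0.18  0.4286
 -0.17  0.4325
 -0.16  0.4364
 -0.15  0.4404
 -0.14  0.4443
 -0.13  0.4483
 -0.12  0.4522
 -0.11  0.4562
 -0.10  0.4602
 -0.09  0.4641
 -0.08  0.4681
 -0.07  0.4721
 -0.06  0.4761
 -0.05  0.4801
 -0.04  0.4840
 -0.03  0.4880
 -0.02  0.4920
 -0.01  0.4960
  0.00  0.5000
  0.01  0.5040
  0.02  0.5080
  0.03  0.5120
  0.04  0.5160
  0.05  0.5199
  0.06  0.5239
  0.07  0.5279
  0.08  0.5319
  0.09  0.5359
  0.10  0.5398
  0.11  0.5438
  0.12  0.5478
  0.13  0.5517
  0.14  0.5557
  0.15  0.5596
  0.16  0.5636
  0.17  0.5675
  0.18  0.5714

$35.16

T = 0.75;  σ√T = 0.3637
d₁ = [ln(260/270) + (0.046 − 0.015 + ½·0.42²)·0.75] / (σ√T) = (-0.0377 + 0.0894) / 0.3637 = 0.1420 ⇒ 0.14
d₂ = 0.1420 − 0.3637 = -0.2217 ⇒ -0.22
e^(−qT) = e^(−0.015·0.75) = 0.9888;  e^(−rT) = e^(−0.046·0.75) = 0.9661
N(d₁) = N(0.14) = 0.5557;  N(d₂) = N(-0.22) = 0.4129
C = 260·0.9888·0.5557 − 270·0.9661·0.4129 = 142.8638 − 107.7037 = 35.1601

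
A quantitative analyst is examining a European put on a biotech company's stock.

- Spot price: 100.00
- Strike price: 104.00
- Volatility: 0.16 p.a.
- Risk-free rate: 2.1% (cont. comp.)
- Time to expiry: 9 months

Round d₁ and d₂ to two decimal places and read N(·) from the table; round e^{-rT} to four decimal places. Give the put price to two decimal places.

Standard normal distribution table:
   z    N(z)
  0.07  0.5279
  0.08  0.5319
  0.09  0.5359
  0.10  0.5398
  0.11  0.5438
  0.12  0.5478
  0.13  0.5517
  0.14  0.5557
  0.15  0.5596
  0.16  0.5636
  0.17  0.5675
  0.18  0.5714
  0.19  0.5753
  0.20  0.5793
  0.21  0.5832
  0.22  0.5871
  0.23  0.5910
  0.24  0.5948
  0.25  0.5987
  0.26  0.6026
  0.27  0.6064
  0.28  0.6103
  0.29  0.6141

6.91

T = 0.75;  σ√T = 0.1386
d₁ = [ln(100/104) + (0.021 + ½·0.16²)·0.75] / (σ√T) = (-0.0392 + 0.0254) / 0.1386 = -0.1001 which rounds to -0.10
d₂ = -0.1001 − 0.1386 = -0.2387 which rounds to -0.24
exp(−rT) = exp(−0.021·0.75) = 0.9844
N(−d₂) = N(0.24) = 0.5948;  N(−d₁) = N(0.10) = 0.5398
P = 104·0.9844·0.5948 − 100·0.5398 = 60.8942 − 53.9800 = 6.9142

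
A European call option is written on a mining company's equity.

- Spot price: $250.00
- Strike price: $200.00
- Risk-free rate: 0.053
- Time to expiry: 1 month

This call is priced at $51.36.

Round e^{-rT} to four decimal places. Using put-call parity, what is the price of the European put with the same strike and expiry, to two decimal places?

exp(−rT) = exp(−0.053·0.08333) = 0.9956
Put-call parity: C − P = S − K·e^(−rT) = 250 − 200·0.9956 = 250 − 199.1200 = 50.8800
P = C − (C − P) = 51.36 − (50.8800) = 0.4800

$0.48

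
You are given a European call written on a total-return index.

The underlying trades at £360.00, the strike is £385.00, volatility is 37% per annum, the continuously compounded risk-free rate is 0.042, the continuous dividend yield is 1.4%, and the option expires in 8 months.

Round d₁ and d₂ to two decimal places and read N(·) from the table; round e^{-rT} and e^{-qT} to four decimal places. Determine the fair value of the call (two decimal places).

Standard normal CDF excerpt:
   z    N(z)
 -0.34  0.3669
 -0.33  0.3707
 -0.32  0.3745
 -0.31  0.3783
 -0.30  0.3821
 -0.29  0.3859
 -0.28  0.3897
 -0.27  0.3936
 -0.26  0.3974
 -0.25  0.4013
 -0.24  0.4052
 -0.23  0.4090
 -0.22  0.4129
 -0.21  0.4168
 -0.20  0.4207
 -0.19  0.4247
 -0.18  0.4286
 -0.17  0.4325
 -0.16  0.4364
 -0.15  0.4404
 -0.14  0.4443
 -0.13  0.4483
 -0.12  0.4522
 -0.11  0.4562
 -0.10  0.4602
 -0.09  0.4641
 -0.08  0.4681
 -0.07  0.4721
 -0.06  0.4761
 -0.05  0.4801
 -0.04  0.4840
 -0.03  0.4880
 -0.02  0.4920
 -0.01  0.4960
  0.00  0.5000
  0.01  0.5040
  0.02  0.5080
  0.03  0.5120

σ√T = 0.37 × 0.8165 = 0.3021
d₁ = [ln(360/385) + (0.042 − 0.014 + 0.37²/2)·0.6667] / 0.3021 = [-0.0671 + 0.0643] / 0.3021 = -0.0094 ⇒ -0.01
d₂ = d₁ − σ√T = -0.0094 − 0.3021 = -0.3115 ⇒ -0.31
e^(−qT) = e^(−0.014·0.6667) = 0.9907;  e^(−rT) = e^(−0.042·0.6667) = 0.9724
N(d₁) = N(-0.01) = 0.4960;  N(d₂) = N(-0.31) = 0.3783
C = 360·0.9907·0.4960 − 385·0.9724·0.3783 = 176.8994 − 141.6257 = 35.2737

£35.27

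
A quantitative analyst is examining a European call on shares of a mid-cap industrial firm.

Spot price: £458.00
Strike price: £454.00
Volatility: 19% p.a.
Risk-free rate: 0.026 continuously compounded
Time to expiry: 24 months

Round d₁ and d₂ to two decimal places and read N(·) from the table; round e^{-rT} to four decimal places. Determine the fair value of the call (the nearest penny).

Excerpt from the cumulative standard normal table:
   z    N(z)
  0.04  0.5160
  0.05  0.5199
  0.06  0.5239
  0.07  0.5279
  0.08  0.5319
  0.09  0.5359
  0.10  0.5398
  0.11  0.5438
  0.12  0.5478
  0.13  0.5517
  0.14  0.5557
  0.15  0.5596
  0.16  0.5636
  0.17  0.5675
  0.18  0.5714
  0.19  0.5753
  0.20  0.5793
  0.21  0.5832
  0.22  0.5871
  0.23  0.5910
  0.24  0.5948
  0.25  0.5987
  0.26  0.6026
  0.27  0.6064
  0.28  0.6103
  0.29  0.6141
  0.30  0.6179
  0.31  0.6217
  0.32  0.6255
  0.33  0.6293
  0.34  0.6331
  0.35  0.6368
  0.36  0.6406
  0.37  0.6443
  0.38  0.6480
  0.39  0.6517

£62.43

σ√T = 0.19·√2 = 0.2687
ln(S/K) + (r + σ²/2)T = ln(458/454) + (0.026 + 0.19²/2)·2 = 0.0088 + 0.0881 = 0.0969
d₁ = 0.0969 / 0.2687 = 0.3605 → 0.36
d₂ = d₁ − σ√T = 0.3605 − 0.2687 = 0.0918 → 0.09
e^(−rT) = e^(−0.026·2) = 0.9493
N(d₁) = N(0.36) = 0.6406;  N(d₂) = N(0.09) = 0.5359
C = 458·0.6406 − 454·0.9493·0.5359 = 293.3948 − 230.9634 = 62.4314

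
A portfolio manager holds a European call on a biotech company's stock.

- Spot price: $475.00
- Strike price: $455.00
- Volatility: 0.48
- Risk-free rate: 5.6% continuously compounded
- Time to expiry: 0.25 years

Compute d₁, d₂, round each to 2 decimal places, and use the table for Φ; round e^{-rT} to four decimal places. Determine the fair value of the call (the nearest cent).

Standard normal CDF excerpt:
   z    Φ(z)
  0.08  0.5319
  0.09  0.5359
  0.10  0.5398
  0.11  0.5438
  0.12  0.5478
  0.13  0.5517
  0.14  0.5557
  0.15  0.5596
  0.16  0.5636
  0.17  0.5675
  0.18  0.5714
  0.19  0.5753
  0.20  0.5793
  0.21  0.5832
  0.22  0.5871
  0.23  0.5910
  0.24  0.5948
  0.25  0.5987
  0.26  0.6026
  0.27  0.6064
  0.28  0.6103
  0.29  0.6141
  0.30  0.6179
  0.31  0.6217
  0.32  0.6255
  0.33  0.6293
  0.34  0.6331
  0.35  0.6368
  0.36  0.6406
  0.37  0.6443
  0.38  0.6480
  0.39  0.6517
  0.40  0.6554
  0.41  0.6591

σ√T = 0.48 × 0.5000 = 0.2400
d₁ = [ln(475/455) + (0.056 + 0.48²/2)·0.25] / 0.2400 = [0.0430 + 0.0428] / 0.2400 = 0.3576 which rounds to 0.36
d₂ = d₁ − σ√T = 0.3576 − 0.2400 = 0.1176 which rounds to 0.12
exp(−rT) = exp(−0.056·0.25) = 0.9861
N(d₁) = N(0.36) = 0.6406;  N(d₂) = N(0.12) = 0.5478
C = 475·0.6406 − 455·0.9861·0.5478 = 304.2850 − 245.7844 = 58.5006

$58.50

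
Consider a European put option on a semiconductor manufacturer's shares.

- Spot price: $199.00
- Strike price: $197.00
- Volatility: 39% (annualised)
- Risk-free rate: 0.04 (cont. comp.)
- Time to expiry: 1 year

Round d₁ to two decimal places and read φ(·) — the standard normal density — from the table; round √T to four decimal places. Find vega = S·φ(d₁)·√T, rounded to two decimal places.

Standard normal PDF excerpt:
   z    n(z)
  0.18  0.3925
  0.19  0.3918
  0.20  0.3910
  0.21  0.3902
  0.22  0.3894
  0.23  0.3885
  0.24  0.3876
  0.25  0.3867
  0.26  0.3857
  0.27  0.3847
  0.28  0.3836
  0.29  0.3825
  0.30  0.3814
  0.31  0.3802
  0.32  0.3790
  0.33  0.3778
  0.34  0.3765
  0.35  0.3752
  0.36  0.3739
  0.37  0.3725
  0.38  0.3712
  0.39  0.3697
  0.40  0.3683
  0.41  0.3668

75.42

σ√T = 0.39 × 1.0000 = 0.3900
d₁ = [ln(199/197) + (0.04 + 0.39²/2)·1] / 0.3900 = [0.0101 + 0.1161] / 0.3900 = 0.3235 which rounds to 0.32
√T = √1 = 1.0000
φ(d₁) = φ(0.32) = 0.3790
vega = S·φ(d₁)·√T = 199·0.3790·1.0000 = 75.4210
(Call and put vega coincide under Black-Scholes.)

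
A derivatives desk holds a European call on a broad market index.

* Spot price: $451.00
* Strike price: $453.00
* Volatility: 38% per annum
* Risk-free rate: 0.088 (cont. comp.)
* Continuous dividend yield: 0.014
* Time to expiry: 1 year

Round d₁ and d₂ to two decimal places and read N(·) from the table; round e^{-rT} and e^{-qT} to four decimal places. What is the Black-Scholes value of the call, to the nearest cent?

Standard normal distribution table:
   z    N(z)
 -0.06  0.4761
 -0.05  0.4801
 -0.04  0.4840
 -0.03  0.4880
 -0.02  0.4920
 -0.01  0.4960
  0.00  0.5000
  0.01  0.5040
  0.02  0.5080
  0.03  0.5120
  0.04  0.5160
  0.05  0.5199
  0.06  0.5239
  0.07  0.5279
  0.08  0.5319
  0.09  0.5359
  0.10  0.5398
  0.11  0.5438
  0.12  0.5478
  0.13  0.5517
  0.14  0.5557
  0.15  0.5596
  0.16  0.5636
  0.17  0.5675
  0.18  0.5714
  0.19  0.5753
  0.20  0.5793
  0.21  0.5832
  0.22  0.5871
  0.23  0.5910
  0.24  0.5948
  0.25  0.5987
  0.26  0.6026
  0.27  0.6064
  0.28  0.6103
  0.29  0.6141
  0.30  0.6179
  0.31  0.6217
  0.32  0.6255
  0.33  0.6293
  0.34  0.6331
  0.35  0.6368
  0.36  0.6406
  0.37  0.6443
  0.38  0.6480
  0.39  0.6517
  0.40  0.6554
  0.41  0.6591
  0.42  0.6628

σ√T = 0.38·√1 = 0.3800
d₁ = [ln(451/453) + (0.088 − 0.014 + 0.38²/2)·1] / 0.3800 = [-0.0044 + 0.1462] / 0.3800 = 0.3731 → 0.37
d₂ = d₁ − σ√T = 0.3731 − 0.3800 = -0.0069 → -0.01
e^(−qT) = e^(−0.014·1) = 0.9861;  e^(−rT) = e^(−0.088·1) = 0.9158
N(d₁) = N(0.37) = 0.6443;  N(d₂) = N(-0.01) = 0.4960
C = 451·0.9861·0.6443 − 453·0.9158·0.4960 = 286.5402 − 205.7693 = 80.7710

$80.77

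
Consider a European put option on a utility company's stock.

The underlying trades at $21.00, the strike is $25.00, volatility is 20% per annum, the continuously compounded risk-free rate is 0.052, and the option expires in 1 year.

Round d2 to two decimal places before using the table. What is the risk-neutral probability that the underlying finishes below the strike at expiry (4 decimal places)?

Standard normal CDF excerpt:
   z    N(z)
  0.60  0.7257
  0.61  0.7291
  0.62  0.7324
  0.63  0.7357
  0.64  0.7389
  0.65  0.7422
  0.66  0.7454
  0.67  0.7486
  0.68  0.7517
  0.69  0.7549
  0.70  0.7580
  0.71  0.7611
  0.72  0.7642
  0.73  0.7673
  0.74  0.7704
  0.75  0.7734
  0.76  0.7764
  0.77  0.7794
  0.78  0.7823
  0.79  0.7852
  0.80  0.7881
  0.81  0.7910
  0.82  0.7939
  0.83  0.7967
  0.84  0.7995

0.7611

σ√T = 0.2·√1 = 0.2000
ln(S/K) + (r + σ²/2)T = ln(21/25) + (0.052 + 0.2²/2)·1 = -0.1744 + 0.0720 = -0.1024
d₁ = -0.1024 / 0.2000 = -0.5118 ≈ -0.51
d₂ = d₁ − σ√T = -0.5118 − 0.2000 = -0.7118 ≈ -0.71
Risk-neutral Pr[S_T < K] = N(−d₂) = N(0.71) = 0.7611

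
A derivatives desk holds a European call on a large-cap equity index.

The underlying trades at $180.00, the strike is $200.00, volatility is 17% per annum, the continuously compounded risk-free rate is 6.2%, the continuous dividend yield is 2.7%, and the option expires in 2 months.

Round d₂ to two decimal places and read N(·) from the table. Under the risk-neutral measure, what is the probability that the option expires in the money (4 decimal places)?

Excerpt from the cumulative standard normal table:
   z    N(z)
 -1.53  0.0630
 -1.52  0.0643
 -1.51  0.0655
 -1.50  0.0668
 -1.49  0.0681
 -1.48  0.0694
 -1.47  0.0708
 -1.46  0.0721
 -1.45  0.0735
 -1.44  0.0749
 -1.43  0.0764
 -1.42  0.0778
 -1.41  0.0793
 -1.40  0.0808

σ√T = 0.17·√0.1667 = 0.0694
ln(S/K) + (r − q + σ²/2)T = ln(180/200) + (0.062 − 0.027 + 0.17²/2)·0.1667 = -0.1054 + 0.0082 = -0.0971
d₁ = -0.0971 / 0.0694 = -1.3994 ≈ -1.40
d₂ = d₁ − σ√T = -1.3994 − 0.0694 = -1.4688 ≈ -1.47
Pr(exercise) under Q = N(d₂) = 0.0708

0.0708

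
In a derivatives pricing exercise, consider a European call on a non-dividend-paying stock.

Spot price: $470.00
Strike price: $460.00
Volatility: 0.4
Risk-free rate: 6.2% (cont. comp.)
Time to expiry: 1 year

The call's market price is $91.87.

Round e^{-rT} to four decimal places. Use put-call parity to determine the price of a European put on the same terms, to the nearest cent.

$54.22

exp(−rT) = exp(−0.062·1) = 0.9399
Put-call parity: C − P = S − K·e^(−rT) = 470 − 460·0.9399 = 470 − 432.3540 = 37.6460
P = C − (C − P) = 91.87 − (37.6460) = 54.2240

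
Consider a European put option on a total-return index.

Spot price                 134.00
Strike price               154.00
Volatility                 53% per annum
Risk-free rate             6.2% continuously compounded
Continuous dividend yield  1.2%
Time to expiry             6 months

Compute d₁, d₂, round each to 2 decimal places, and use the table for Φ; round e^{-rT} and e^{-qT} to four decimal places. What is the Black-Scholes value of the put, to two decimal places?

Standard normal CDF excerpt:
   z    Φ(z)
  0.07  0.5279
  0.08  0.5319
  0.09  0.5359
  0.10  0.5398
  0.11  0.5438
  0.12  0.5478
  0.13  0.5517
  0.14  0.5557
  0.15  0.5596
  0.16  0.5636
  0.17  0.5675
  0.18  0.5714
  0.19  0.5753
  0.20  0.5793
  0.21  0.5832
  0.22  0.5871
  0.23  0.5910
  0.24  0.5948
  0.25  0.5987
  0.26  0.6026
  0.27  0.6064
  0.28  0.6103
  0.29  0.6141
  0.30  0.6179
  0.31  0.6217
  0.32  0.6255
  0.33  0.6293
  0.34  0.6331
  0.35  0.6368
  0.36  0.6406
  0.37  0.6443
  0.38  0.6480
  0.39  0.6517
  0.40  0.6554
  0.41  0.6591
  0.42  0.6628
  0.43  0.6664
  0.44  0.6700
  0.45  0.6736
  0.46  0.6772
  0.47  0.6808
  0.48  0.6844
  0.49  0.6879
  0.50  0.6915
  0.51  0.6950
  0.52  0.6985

T = 0.5;  σ√T = 0.3748
ln(S/K) + (r − q + σ²/2)T = ln(134/154) + (0.062 − 0.012 + 0.53²/2)·0.5 = -0.1391 + 0.0952 = -0.0439
d₁ = -0.0439 / 0.3748 = -0.1171 ≈ -0.12
d₂ = d₁ − σ√T = -0.1171 − 0.3748 = -0.4919 ≈ -0.49
e^(−qT) = e^(−0.012·0.5) = 0.9940;  e^(−rT) = e^(−0.062·0.5) = 0.9695
N(−d₂) = N(0.49) = 0.6879;  N(−d₁) = N(0.12) = 0.5478
P = 154·0.9695·0.6879 − 134·0.9940·0.5478 = 102.7055 − 72.9648 = 29.7408

29.74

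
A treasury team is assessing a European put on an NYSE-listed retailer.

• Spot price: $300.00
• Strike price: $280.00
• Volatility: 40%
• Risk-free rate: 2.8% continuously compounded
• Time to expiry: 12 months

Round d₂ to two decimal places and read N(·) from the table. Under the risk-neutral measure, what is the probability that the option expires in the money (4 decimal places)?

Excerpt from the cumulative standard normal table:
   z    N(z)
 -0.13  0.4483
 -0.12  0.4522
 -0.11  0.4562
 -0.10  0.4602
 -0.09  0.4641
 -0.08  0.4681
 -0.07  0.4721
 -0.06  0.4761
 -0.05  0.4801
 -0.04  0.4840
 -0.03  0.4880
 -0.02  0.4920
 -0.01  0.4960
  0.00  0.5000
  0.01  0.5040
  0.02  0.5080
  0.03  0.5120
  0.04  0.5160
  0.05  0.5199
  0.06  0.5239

σ√T = 0.4 × 1.0000 = 0.4000
d₁ = [ln(300/280) + (0.028 + 0.4²/2)·1] / 0.4000 = [0.0690 + 0.1080] / 0.4000 = 0.4425 which rounds to 0.44
d₂ = d₁ − σ√T = 0.4425 − 0.4000 = 0.0425 which rounds to 0.04
Pr(exercise) under Q = N(−d₂) = N(-0.04) = 0.4840

0.4840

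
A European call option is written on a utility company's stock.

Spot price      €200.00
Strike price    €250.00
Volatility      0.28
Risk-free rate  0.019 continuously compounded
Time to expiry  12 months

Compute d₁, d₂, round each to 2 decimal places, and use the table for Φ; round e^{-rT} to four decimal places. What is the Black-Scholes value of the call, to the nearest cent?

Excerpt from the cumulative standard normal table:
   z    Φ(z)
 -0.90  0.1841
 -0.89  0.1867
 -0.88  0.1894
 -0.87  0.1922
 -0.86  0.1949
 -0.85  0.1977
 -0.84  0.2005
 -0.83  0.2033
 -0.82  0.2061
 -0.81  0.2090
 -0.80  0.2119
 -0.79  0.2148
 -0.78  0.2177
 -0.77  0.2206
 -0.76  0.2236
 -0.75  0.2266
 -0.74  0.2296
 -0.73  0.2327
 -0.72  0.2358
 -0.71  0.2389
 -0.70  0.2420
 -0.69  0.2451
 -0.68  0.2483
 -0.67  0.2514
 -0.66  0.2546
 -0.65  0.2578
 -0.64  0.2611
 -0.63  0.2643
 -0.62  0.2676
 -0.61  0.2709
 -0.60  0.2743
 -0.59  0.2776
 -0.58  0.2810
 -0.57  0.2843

€8.37

σ√T = 0.28 × 1.0000 = 0.2800
d₁ = [ln(200/250) + (0.019 + ½·0.28²)·1] / (σ√T) = (-0.2231 + 0.0582) / 0.2800 = -0.5891 ≈ -0.59
d₂ = -0.5891 − 0.2800 = -0.8691 ≈ -0.87
e^(−rT) = e^(−0.019·1) = 0.9812
N(d₁) = N(-0.59) = 0.2776;  N(d₂) = N(-0.87) = 0.1922
C = 200·0.2776 − 250·0.9812·0.1922 = 55.5200 − 47.1467 = 8.3733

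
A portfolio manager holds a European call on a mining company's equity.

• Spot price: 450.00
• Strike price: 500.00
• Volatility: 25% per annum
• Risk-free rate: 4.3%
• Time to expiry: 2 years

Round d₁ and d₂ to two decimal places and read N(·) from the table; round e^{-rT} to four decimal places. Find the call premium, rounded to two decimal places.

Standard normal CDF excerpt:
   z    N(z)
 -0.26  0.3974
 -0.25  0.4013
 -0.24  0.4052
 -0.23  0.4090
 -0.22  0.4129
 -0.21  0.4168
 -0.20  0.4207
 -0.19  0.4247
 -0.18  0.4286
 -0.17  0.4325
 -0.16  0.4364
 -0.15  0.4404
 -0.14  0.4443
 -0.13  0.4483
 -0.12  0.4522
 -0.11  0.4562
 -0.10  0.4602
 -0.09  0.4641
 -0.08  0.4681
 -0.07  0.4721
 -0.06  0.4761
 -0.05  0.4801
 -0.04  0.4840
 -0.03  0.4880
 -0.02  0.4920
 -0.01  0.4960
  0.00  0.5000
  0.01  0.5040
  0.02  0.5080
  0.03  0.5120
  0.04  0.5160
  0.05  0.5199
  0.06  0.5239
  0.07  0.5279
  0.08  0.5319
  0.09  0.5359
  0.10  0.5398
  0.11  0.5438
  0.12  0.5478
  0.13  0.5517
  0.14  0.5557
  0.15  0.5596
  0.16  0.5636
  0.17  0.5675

T = 2;  σ√T = 0.3536
ln(S/K) + (r + σ²/2)T = ln(450/500) + (0.043 + 0.25²/2)·2 = -0.1054 + 0.1485 = 0.0431
d₁ = 0.0431 / 0.3536 = 0.1220 ⇒ 0.12
d₂ = d₁ − σ√T = 0.1220 − 0.3536 = -0.2315 ⇒ -0.23
exp(−rT) = exp(−0.043·2) = 0.9176
N(d₁) = N(0.12) = 0.5478;  N(d₂) = N(-0.23) = 0.4090
C = 450·0.5478 − 500·0.9176·0.4090 = 246.5100 − 187.6492 = 58.8608

58.86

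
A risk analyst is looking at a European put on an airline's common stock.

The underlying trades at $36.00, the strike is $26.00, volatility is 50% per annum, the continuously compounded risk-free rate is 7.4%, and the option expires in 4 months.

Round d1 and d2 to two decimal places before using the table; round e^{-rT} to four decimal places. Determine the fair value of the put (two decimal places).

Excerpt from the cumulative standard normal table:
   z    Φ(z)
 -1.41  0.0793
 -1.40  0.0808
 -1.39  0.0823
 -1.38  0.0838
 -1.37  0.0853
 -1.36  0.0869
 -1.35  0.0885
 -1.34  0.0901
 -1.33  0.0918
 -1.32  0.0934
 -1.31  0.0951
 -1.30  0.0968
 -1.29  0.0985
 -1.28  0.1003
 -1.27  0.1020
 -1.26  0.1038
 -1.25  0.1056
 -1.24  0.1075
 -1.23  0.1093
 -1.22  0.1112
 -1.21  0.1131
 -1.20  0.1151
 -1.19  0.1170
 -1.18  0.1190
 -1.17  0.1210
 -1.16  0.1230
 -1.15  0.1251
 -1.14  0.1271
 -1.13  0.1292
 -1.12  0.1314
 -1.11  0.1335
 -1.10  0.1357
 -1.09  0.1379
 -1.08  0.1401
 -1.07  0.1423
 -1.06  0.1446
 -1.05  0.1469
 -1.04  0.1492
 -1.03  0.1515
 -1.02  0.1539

$0.48

T = 0.3333;  σ√T = 0.2887
ln(S/K) + (r + σ²/2)T = ln(36/26) + (0.074 + 0.5²/2)·0.3333 = 0.3254 + 0.0663 = 0.3918
d₁ = 0.3918 / 0.2887 = 1.3571 which rounds to 1.36
d₂ = d₁ − σ√T = 1.3571 − 0.2887 = 1.0684 which rounds to 1.07
exp(−rT) = exp(−0.074·0.3333) = 0.9756
N(−d₂) = N(-1.07) = 0.1423;  N(−d₁) = N(-1.36) = 0.0869
P = 26·0.9756·0.1423 − 36·0.0869 = 3.6095 − 3.1284 = 0.4811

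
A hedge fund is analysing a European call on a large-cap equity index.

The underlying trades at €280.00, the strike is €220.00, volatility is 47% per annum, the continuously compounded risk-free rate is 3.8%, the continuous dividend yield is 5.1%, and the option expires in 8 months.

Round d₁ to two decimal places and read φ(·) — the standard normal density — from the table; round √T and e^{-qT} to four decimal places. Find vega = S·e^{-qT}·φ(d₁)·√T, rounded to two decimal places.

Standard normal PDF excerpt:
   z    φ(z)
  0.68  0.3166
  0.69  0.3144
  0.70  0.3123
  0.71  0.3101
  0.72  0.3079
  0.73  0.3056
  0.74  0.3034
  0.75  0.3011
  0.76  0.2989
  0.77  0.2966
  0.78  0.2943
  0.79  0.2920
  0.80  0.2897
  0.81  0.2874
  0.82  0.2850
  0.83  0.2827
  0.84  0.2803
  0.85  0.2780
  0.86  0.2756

σ√T = 0.47·√0.6667 = 0.3838
ln(S/K) + (r − q + σ²/2)T = ln(280/220) + (0.038 − 0.051 + 0.47²/2)·0.6667 = 0.2412 + 0.0650 = 0.3061
d₁ = 0.3061 / 0.3838 = 0.7977 which rounds to 0.80
√T = √0.6667 = 0.8165
φ(d₁) = φ(0.80) = 0.2897
exp(−qT) = exp(−0.051·0.6667) = 0.9666
vega = S·exp(−qT)·φ(d₁)·√T = 280·0.9666·0.2897·0.8165 = 64.0191
(The put has the same vega.)

64.02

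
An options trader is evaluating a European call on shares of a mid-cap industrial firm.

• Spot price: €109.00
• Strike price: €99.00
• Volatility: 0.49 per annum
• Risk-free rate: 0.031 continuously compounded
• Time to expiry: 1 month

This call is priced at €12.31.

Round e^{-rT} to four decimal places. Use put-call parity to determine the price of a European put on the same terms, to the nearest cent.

€2.05

e^(−rT) = e^(−0.031·0.08333) = 0.9974
Put-call parity: C − P = S − K·e^(−rT) = 109 − 99·0.9974 = 109 − 98.7426 = 10.2574
P = C − (C − P) = 12.31 − (10.2574) = 2.0526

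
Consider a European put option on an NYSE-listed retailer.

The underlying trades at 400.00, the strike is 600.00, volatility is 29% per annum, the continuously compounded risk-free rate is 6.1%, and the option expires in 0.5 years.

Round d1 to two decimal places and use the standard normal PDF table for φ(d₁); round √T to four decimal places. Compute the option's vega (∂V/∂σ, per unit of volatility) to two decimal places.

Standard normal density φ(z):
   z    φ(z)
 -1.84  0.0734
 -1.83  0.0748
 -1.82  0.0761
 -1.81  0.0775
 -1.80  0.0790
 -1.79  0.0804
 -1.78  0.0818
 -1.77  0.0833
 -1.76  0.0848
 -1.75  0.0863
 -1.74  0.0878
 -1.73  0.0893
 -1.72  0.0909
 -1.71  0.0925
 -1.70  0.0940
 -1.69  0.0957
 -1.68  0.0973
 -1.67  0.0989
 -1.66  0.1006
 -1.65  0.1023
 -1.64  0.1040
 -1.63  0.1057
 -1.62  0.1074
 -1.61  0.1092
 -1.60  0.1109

σ√T = 0.29·√0.5 = 0.2051
d₁ = [ln(400/600) + (0.061 + 0.29²/2)·0.5] / 0.2051 = [-0.4055 + 0.0515] / 0.2051 = -1.7260 → -1.73
√T = √0.5 = 0.7071
φ(d₁) = φ(-1.73) = 0.0893
vega = S·φ(d₁)·√T = 400·0.0893·0.7071 = 25.2576
(Call and put vega coincide under Black-Scholes.)

25.26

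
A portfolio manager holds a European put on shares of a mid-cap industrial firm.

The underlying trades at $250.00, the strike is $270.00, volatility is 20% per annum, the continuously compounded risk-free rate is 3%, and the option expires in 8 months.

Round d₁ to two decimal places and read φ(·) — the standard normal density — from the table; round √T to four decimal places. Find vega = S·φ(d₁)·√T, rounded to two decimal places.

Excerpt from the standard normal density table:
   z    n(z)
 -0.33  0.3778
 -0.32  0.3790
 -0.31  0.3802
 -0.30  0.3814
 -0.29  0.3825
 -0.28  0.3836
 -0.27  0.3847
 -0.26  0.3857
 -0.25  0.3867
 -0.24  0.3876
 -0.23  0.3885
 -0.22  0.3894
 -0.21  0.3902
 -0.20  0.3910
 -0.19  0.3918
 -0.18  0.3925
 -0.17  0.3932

σ√T = 0.2 × 0.8165 = 0.1633
d₁ = [ln(250/270) + (0.03 + 0.2²/2)·0.6667] / 0.1633 = [-0.0770 + 0.0333] / 0.1633 = -0.2672 ⇒ -0.27
√T = √0.6667 = 0.8165
φ(d₁) = φ(-0.27) = 0.3847
vega = S·φ(d₁)·√T = 250·0.3847·0.8165 = 78.5269

78.53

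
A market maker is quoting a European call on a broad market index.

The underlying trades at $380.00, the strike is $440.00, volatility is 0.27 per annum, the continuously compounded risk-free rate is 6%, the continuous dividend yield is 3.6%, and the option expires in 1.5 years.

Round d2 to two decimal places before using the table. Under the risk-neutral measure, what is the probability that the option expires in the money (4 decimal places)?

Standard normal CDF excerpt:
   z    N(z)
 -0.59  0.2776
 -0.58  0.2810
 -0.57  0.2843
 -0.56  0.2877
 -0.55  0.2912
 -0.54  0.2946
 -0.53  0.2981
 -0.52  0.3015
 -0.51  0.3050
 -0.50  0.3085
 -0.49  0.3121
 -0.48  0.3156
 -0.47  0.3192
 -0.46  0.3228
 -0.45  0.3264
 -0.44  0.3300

T = 1.5;  σ√T = 0.3307
d₁ = [ln(380/440) + (0.06 − 0.036 + 0.27²/2)·1.5] / 0.3307 = [-0.1466 + 0.0907] / 0.3307 = -0.1691 ⇒ -0.17
d₂ = d₁ − σ√T = -0.1691 − 0.3307 = -0.4998 ⇒ -0.50
Risk-neutral Pr[S_T > K] = N(d₂) = N(-0.50) = 0.3085

0.3085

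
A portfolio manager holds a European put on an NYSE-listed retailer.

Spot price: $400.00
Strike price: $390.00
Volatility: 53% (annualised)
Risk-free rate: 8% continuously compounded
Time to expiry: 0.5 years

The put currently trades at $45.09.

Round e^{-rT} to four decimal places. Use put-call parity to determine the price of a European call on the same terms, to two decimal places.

$70.38

e^(−rT) = e^(−0.08·0.5) = 0.9608
Put-call parity: C − P = S − K·e^(−rT) = 400 − 390·0.9608 = 400 − 374.7120 = 25.2880
C = P + (C − P) = 45.09 + (25.2880) = 70.3780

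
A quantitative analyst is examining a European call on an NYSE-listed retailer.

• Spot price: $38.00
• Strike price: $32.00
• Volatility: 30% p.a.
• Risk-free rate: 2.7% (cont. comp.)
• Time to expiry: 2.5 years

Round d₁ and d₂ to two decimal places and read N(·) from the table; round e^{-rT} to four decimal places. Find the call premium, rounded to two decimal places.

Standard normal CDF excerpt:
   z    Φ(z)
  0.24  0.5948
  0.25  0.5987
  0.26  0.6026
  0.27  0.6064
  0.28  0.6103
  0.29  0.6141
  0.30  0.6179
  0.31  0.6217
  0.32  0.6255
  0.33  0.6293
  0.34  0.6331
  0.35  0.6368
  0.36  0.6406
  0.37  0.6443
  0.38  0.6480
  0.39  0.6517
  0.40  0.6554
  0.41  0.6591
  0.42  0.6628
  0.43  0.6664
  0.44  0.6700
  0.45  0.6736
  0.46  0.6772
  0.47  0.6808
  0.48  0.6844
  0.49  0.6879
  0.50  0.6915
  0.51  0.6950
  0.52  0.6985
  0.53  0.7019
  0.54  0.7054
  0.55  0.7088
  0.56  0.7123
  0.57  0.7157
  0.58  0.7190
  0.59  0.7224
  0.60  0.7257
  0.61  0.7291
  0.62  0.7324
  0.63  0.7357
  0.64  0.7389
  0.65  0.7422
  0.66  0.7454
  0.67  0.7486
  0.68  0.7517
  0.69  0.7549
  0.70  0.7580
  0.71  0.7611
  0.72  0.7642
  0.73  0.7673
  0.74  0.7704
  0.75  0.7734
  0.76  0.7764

σ√T = 0.3·√2.5 = 0.4743
d₁ = [ln(38/32) + (0.027 + ½·0.3²)·2.5] / (σ√T) = (0.1719 + 0.1800) / 0.4743 = 0.7418 ⇒ 0.74
d₂ = 0.7418 − 0.4743 = 0.2674 ⇒ 0.27
exp(−rT) = exp(−0.027·2.5) = 0.9347
C = 38·N(0.74) − 32·0.9347·N(0.27) = 38·0.7704 − 32·0.9347·0.6064 = 29.2752 − 18.1377 = 11.1375

$11.14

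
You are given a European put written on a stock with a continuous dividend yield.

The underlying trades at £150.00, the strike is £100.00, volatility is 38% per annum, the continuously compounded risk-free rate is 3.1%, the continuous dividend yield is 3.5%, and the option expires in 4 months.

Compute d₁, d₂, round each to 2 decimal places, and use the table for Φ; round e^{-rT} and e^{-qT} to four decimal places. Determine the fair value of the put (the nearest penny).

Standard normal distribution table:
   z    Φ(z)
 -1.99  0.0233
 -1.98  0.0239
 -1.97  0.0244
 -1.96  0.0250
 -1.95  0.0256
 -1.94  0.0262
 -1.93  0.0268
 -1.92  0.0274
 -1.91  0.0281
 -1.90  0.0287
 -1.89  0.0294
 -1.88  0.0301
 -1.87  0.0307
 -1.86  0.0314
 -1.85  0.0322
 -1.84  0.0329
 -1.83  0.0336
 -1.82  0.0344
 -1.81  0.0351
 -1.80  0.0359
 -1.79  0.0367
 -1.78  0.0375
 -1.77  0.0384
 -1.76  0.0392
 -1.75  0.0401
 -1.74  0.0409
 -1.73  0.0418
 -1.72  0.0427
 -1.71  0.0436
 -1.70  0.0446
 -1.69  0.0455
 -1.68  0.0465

σ√T = 0.38·√0.3333 = 0.2194
d₁ = [ln(150/100) + (0.031 − 0.035 + 0.38²/2)·0.3333] / 0.2194 = [0.4055 + 0.0227] / 0.2194 = 1.9517 ≈ 1.95
d₂ = d₁ − σ√T = 1.9517 − 0.2194 = 1.7323 ≈ 1.73
e^(−qT) = e^(−0.035·0.3333) = 0.9884;  e^(−rT) = e^(−0.031·0.3333) = 0.9897
N(−d₂) = N(-1.73) = 0.0418;  N(−d₁) = N(-1.95) = 0.0256
P = 100·0.9897·0.0418 − 150·0.9884·0.0256 = 4.1369 − 3.7955 = 0.3415

£0.34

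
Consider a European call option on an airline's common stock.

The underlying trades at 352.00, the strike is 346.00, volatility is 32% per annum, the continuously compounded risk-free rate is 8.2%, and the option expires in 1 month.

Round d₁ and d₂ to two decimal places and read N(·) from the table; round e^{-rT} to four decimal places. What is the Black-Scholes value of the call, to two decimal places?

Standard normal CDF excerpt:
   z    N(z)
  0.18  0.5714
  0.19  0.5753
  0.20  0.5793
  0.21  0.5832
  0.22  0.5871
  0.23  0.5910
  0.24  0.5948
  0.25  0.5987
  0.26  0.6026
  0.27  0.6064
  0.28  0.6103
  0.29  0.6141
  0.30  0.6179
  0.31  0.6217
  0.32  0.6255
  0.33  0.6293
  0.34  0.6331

18.42

σ√T = 0.32 × 0.2887 = 0.0924
d₁ = [ln(352/346) + (0.082 + ½·0.32²)·0.08333] / (σ√T) = (0.0172 + 0.0111) / 0.0924 = 0.3063 ⇒ 0.31
d₂ = 0.3063 − 0.0924 = 0.2139 ⇒ 0.21
exp(−rT) = exp(−0.082·0.08333) = 0.9932
N(d₁) = N(0.31) = 0.6217;  N(d₂) = N(0.21) = 0.5832
C = 352·0.6217 − 346·0.9932·0.5832 = 218.8384 − 200.4150 = 18.4234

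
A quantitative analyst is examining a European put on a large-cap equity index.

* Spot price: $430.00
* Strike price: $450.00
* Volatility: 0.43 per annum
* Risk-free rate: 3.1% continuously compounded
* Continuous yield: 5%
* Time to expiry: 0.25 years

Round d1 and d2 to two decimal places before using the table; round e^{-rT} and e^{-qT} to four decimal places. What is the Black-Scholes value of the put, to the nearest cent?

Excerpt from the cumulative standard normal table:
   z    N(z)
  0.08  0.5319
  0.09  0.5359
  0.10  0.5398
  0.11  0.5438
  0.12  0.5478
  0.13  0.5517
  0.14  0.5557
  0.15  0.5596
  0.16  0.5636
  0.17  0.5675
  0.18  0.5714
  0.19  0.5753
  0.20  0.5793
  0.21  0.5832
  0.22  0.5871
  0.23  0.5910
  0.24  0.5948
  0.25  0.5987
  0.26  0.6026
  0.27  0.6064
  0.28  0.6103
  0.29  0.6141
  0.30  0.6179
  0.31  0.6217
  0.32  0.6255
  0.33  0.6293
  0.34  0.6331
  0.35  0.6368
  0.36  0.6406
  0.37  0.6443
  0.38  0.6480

$48.41

T = 0.25;  σ√T = 0.2150
d₁ = [ln(430/450) + (0.031 − 0.05 + 0.43²/2)·0.25] / 0.2150 = [-0.0455 + 0.0184] / 0.2150 = -0.1260 ≈ -0.13
d₂ = d₁ − σ√T = -0.1260 − 0.2150 = -0.3410 ≈ -0.34
e^(−qT) = e^(−0.05·0.25) = 0.9876;  e^(−rT) = e^(−0.031·0.25) = 0.9923
N(−d₂) = N(0.34) = 0.6331;  N(−d₁) = N(0.13) = 0.5517
P = 450·0.9923·0.6331 − 430·0.9876·0.5517 = 282.7013 − 234.2893 = 48.4120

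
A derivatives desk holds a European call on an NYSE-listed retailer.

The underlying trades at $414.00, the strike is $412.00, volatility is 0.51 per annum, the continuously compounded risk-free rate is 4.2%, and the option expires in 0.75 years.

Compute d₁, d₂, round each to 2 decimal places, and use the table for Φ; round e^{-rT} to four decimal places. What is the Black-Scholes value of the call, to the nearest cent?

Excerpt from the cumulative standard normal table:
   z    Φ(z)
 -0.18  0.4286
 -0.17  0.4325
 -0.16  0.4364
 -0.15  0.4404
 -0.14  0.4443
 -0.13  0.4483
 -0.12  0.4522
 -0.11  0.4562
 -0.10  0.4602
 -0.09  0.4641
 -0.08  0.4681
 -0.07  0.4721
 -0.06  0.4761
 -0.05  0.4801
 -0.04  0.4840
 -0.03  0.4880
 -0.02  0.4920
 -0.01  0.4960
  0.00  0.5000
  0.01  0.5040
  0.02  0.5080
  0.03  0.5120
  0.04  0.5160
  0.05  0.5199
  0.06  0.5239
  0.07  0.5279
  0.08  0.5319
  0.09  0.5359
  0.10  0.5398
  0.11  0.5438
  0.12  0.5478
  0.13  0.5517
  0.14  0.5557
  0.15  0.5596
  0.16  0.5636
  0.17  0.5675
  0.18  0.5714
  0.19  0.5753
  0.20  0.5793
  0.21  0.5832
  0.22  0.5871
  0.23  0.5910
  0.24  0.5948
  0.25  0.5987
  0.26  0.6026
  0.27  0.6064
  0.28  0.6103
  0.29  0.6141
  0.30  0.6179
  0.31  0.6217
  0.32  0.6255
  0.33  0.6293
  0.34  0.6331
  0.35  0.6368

$78.43

σ√T = 0.51·√0.75 = 0.4417
d₁ = [ln(414/412) + (0.042 + 0.51²/2)·0.75] / 0.4417 = [0.0048 + 0.1290] / 0.4417 = 0.3031 ≈ 0.30
d₂ = d₁ − σ√T = 0.3031 − 0.4417 = -0.1386 ≈ -0.14
e^(−rT) = e^(−0.042·0.75) = 0.9690
N(d₁) = N(0.30) = 0.6179;  N(d₂) = N(-0.14) = 0.4443
C = 414·0.6179 − 412·0.9690·0.4443 = 255.8106 − 177.3770 = 78.4336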